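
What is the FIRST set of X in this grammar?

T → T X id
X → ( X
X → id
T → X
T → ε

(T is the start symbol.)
To compute FIRST(X), examine every production with X on the left-hand side, reading each right-hand side left to right until a non-nullable symbol is reached.

From X → ( X:
  - '(' is a terminal: add '(' and stop
From X → id:
  - id is a terminal: add 'id' and stop

Collecting: FIRST(X) = { '(', 'id' }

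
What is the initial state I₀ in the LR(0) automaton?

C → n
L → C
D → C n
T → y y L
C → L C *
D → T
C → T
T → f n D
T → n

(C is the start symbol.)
{ [C → . L C *], [C → . T], [C → . n], [C' → . C], [L → . C], [T → . f n D], [T → . n], [T → . y y L] }

First, augment the grammar with C' → C
I₀ = CLOSURE({ [C' → . C] }):
  [C' → . C] has the dot before C: add [C → . n], [C → . L C *], [C → . T]
  [C → . L C *] has the dot before L: add [L → . C]
  [C → . T] has the dot before T: add [T → . y y L], [T → . f n D], [T → . n]
No further items can be added.

I₀ = { [C → . L C *], [C → . T], [C → . n], [C' → . C], [L → . C], [T → . f n D], [T → . n], [T → . y y L] }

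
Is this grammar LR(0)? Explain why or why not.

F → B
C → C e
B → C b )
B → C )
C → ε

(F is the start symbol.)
A grammar is LR(0) if no state in the canonical LR(0) collection has:
  - both a shift item (dot before a terminal) and a complete item (shift-reduce conflict), or
  - two or more complete items (reduce-reduce conflict; the accept item [F' → F .] counts as a complete item here).

Augment with F' → F and build the canonical LR(0) collection (I0 = CLOSURE({[F' → . F]}), then GOTO on every symbol after a dot until no new states appear). It has 8 states:
  I0: { [B → . C )], [B → . C b )], [C → . C e], [C → .], [F → . B], [F' → . F] }  — reduce
  I1: { [F → B .] }  — reduce
  I2: { [B → C . )], [B → C . b )], [C → C . e] }  — shift
  I3: { [F' → F .] }  — accept
  I4: { [B → C ) .] }  — reduce
  I5: { [B → C b . )] }  — shift
  I6: { [C → C e .] }  — reduce
  I7: { [B → C b ) .] }  — reduce

Every state is either a pure shift/goto state or contains exactly one complete item and nothing to shift — no conflicts. The grammar is LR(0).

Answer: Yes, the grammar is LR(0)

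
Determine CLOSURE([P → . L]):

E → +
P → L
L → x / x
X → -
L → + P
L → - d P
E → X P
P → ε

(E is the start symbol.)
To compute CLOSURE, for each item [A → α.Bβ] where B is a non-terminal, add [B → .γ] for all productions B → γ; repeat for the newly added items until nothing changes.

Start with: [P → . L]
  [P → . L] has the dot before L: add [L → . x / x], [L → . + P], [L → . - d P]
No further items can be added.

CLOSURE = { [L → . + P], [L → . - d P], [L → . x / x], [P → . L] }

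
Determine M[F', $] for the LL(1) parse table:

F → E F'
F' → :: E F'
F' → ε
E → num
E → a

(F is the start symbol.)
To find M[F', $], we find productions for F' where $ is in the predict set (PREDICT(N → α) = (FIRST(α) \ {ε}) ∪ (FOLLOW(N) if α ⇒* ε)).

Relevant sets:
  FOLLOW(F') = { $ }

F' → :: E F': PREDICT = { '::' }
F' → ε: PREDICT = { $ }
  $ is in predict set, so this production goes in M[F', $]

M[F', $] = F' → ε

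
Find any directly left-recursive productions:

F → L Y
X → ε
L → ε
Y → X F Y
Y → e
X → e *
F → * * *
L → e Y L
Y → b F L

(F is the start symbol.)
No direct left recursion

F → L Y: starts with L
X → ε: starts with ε
L → ε: starts with ε
Y → X F Y: starts with X
Y → e: starts with e
X → e *: starts with e
F → * * *: starts with '*'
L → e Y L: starts with e
Y → b F L: starts with b

No direct left recursion found.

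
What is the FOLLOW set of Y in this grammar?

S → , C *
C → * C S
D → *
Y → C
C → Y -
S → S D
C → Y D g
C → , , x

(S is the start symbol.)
To compute FOLLOW(Y), find every occurrence of Y on a right-hand side N → α Y β: add FIRST(β) \ {ε}, and if β is empty or nullable also add FOLLOW(N). Iterate to a fixed point.

In C → Y -: Y is followed by '-', add FIRST('-') \ {ε} = { '-' }
In C → Y D g: Y is followed by D g, add FIRST(D g) \ {ε} = { '*' }

Taking the union: FOLLOW(Y) = { '*', '-' }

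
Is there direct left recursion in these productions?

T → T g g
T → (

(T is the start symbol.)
Direct left recursion occurs when N → N α for some non-terminal N (the right-hand side begins with the left-hand side itself).

T → T g g: LEFT RECURSIVE (starts with T)
T → (: starts with '('

The grammar has direct left recursion on: T.

Answer: Yes, T is left-recursive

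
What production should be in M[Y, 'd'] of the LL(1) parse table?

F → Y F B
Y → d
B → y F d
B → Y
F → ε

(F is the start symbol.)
To find M[Y, 'd'], we find productions for Y where 'd' is in the predict set (PREDICT(N → α) = (FIRST(α) \ {ε}) ∪ (FOLLOW(N) if α ⇒* ε)).

Y → d: PREDICT = { 'd' }
  'd' is in predict set, so this production goes in M[Y, 'd']

M[Y, 'd'] = Y → d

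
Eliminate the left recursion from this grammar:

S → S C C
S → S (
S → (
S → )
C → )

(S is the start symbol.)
S is directly left-recursive. The standard transformation for
  A → A α₁ | ... | A α_m | β₁ | ... | β_n
is
  A  → β₁ A' | ... | β_n A'
  A' → α₁ A' | ... | α_m A' | ε

S → ( becomes S → ( S'
S → ) becomes S → ) S'
S → S C C becomes S' → C C S'
S → S ( becomes S' → ( S'
Add S' → ε

Productions for other non-terminals are unchanged:
  C → )

Resulting grammar:
S → ( S'
S → ) S'
S' → C C S'
S' → ( S'
S' → ε
C → )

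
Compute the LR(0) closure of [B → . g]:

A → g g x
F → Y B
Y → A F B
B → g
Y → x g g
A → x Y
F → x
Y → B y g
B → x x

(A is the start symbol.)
{ [B → . g] }

To compute CLOSURE, for each item [A → α.Bβ] where B is a non-terminal, add [B → .γ] for all productions B → γ; repeat for the newly added items until nothing changes.

Start with: [B → . g]
The dot precedes the terminal g, so nothing is added.

CLOSURE = { [B → . g] }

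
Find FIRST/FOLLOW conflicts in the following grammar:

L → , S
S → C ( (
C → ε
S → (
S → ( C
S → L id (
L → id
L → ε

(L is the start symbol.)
A FIRST/FOLLOW conflict occurs when a non-terminal N has a nullable alternative N → β (β ⇒* ε) and another alternative N → α with FIRST(α) ∩ FOLLOW(N) ≠ ∅: on such a lookahead the parser cannot decide between expanding α and letting N vanish via β.

Nullable non-terminals: C, L.
C has a nullable alternative but only one production, so nothing to check.

L: nullable alternative(s) L → ε; FOLLOW(L) = { $, 'id' }
  L → , S: FIRST \ {ε} = { ',' } — disjoint from FOLLOW(L)
  L → id: FIRST \ {ε} = { 'id' } — overlaps FOLLOW(L) on { 'id' }: CONFLICT
  L → ε: FIRST \ {ε} = { } — this is the only nullable alternative, skip

S has no nullable alternative, so no FIRST/FOLLOW check is needed there.

So the grammar has 1 FIRST/FOLLOW conflict (marked CONFLICT above).

Answer: Yes. L → id with FOLLOW(L) on { 'id' }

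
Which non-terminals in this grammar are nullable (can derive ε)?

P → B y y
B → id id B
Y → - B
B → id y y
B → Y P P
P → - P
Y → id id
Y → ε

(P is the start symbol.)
{ 'Y' }

A non-terminal is nullable if it can derive ε (the empty string): either it has an ε-production, or it has a production whose right-hand side consists entirely of nullable non-terminals.

ε-productions: Y → ε
So Y is immediately nullable.
No further non-terminal can be added: every production for the remaining non-terminals contains a terminal or a non-nullable non-terminal.
Nullable = { 'Y' }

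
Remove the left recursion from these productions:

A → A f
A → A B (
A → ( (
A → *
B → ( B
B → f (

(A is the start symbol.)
A → ( ( A'
A → * A'
A' → f A'
A' → B ( A'
A' → ε
B → ( B
B → f (

A is directly left-recursive. The standard transformation for
  A → A α₁ | ... | A α_m | β₁ | ... | β_n
is
  A  → β₁ A' | ... | β_n A'
  A' → α₁ A' | ... | α_m A' | ε

A → ( ( becomes A → ( ( A'
A → * becomes A → * A'
A → A f becomes A' → f A'
A → A B ( becomes A' → B ( A'
Add A' → ε

Productions for other non-terminals are unchanged:
  B → ( B
  B → f (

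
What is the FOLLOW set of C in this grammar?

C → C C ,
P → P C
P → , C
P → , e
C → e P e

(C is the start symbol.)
To compute FOLLOW(C), find every occurrence of C on a right-hand side N → α C β: add FIRST(β) \ {ε}, and if β is empty or nullable also add FOLLOW(N). Iterate to a fixed point.

C is the start symbol, so $ ∈ FOLLOW(C).
In C → C C ,: C is followed by C ',', add FIRST(C ',') \ {ε} = { 'e' }
In C → C C ,: C is followed by ',', add FIRST(',') \ {ε} = { ',' }
In P → P C: C is at the end, add FOLLOW(P)
In P → , C: C is at the end, add FOLLOW(P)

The FOLLOW sets referred to above (computed the same way, to a fixed point):
  FOLLOW(P) = { 'e' }

Taking the union: FOLLOW(C) = { $, ',', 'e' }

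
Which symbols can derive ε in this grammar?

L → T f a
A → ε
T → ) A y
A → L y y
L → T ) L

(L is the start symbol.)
ε-productions: A → ε
So A is immediately nullable.
No further non-terminal can be added: every production for the remaining non-terminals contains a terminal or a non-nullable non-terminal.
Nullable = { 'A' }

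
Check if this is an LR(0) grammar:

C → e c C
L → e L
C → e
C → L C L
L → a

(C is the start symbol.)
A grammar is LR(0) if no state in the canonical LR(0) collection has:
  - both a shift item (dot before a terminal) and a complete item (shift-reduce conflict), or
  - two or more complete items (reduce-reduce conflict; the accept item [C' → C .] counts as a complete item here).

Augment with C' → C and build the canonical LR(0) collection (I0 = CLOSURE({[C' → . C]}), then GOTO on every symbol after a dot until no new states appear). It has 11 states:
  I0: { [C → . L C L], [C → . e c C], [C → . e], [C' → . C], [L → . a], [L → . e L] }  — shift
  I1: { [C' → C .] }  — accept
  I2: { [C → . L C L], [C → . e c C], [C → . e], [C → L . C L], [L → . a], [L → . e L] }  — shift
  I3: { [L → a .] }  — reduce
  I4: { [C → e . c C], [C → e .], [L → . a], [L → . e L], [L → e . L] }  — shift, reduce
  I5: { [L → e L .] }  — reduce
  I6: { [C → . L C L], [C → . e c C], [C → . e], [C → e c . C], [L → . a], [L → . e L] }  — shift
  I7: { [L → . a], [L → . e L], [L → e . L] }  — shift
  I8: { [C → e c C .] }  — reduce
  I9: { [C → L C . L], [L → . a], [L → . e L] }  — shift
  I10: { [C → L C L .] }  — reduce

Conflict in state I4:
  Shift-reduce conflict between [C → e .] and [C → e . c C]
So the grammar is NOT LR(0).

Answer: No. Shift-reduce conflict between [C → e .] and [C → e . c C]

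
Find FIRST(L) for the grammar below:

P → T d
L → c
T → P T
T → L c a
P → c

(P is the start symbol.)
From L → c:
  - c is a terminal: add 'c' and stop

Collecting: FIRST(L) = { 'c' }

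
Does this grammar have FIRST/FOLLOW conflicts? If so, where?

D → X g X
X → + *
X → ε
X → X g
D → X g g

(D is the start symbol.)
Yes. X → X g with FOLLOW(X) on { 'g' }

A FIRST/FOLLOW conflict occurs when a non-terminal N has a nullable alternative N → β (β ⇒* ε) and another alternative N → α with FIRST(α) ∩ FOLLOW(N) ≠ ∅: on such a lookahead the parser cannot decide between expanding α and letting N vanish via β.

Nullable non-terminals: X.
FIRST sets used below: FIRST(X) = { '+', 'g', ε }

X: nullable alternative(s) X → ε; FOLLOW(X) = { $, 'g' }
  X → + *: FIRST \ {ε} = { '+' } — disjoint from FOLLOW(X)
  X → ε: FIRST \ {ε} = { } — this is the only nullable alternative, skip
  X → X g: FIRST \ {ε} = { '+', 'g' } — overlaps FOLLOW(X) on { 'g' }: CONFLICT

D has no nullable alternative, so no FIRST/FOLLOW check is needed there.

So the grammar has 1 FIRST/FOLLOW conflict (marked CONFLICT above).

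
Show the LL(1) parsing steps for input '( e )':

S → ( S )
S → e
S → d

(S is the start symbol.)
LL(1) parsing maintains a stack (initially the start symbol over $) and the input. At each step: if the stack top is a terminal, match it against the current input token; if it is a non-terminal N, replace it with the RHS of M[N, lookahead] (the unique production whose predict set contains the lookahead).

Stack is shown with the top on the left.

Stack    Input    Action
------------------------
S $      ( e ) $  output S → ( S )
( S ) $  ( e ) $  match '('
S ) $    e ) $    output S → e
e ) $    e ) $    match 'e'
) $      ) $      match ')'
$        $        accept

The string is accepted.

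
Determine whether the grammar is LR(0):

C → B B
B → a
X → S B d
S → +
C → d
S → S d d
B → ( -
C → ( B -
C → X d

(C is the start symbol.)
Augment with C' → C and build the canonical LR(0) collection (I0 = CLOSURE({[C' → . C]}), then GOTO on every symbol after a dot until no new states appear). It has 19 states:
  I0: { [B → . ( -], [B → . a], [C → . ( B -], [C → . B B], [C → . X d], [C → . d], [C' → . C], [S → . +], [S → . S d d], [X → . S B d] }  — shift
  I1: { [B → ( . -], [B → . ( -], [B → . a], [C → ( . B -] }  — shift
  I2: { [S → + .] }  — reduce
  I3: { [B → . ( -], [B → . a], [C → B . B] }  — shift
  I4: { [C' → C .] }  — accept
  I5: { [B → . ( -], [B → . a], [S → S . d d], [X → S . B d] }  — shift
  I6: { [C → X . d] }  — shift
  I7: { [B → a .] }  — reduce
  I8: { [C → d .] }  — reduce
  I9: { [C → X d .] }  — reduce
  I10: { [B → ( . -] }  — shift
  I11: { [X → S B . d] }  — shift
  I12: { [S → S d . d] }  — shift
  I13: { [S → S d d .] }  — reduce
  I14: { [X → S B d .] }  — reduce
  I15: { [B → ( - .] }  — reduce
  I16: { [C → B B .] }  — reduce
  I17: { [C → ( B . -] }  — shift
  I18: { [C → ( B - .] }  — reduce

Every state is either a pure shift/goto state or contains exactly one complete item and nothing to shift — no conflicts. The grammar is LR(0).

Answer: Yes, the grammar is LR(0)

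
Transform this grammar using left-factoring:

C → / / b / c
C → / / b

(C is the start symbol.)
Left-factoring transforms A → αβ₁ | αβ₂ into A → αA' and A' → β₁ | β₂
(α is the longest common prefix among the alternatives). Repeat until
no nonterminal has two alternatives with a common prefix.

Round 1: C has alternatives sharing prefix '/ / b'. Introduce C': C → / / b C'
  Add: C' → / c
  Add: C' → ε

No remaining common prefixes — done.

Resulting grammar:
C → / / b C'
C' → / c
C' → ε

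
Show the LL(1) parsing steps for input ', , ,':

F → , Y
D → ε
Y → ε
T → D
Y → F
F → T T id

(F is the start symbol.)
Stack is shown with the top on the left.

Stack  Input    Action
----------------------
F $    , , , $  output F → , Y
, Y $  , , , $  match ','
Y $    , , $    output Y → F
F $    , , $    output F → , Y
, Y $  , , $    match ','
Y $    , $      output Y → F
F $    , $      output F → , Y
, Y $  , $      match ','
Y $    $        output Y → ε
$      $        accept

The string is accepted.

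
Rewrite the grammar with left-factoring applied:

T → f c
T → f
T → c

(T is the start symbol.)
T → f T'
T' → c
T' → ε
T → c

Left-factoring transforms A → αβ₁ | αβ₂ into A → αA' and A' → β₁ | β₂
(α is the longest common prefix among the alternatives). Repeat until
no nonterminal has two alternatives with a common prefix.

Round 1: T has alternatives sharing prefix 'f'. Introduce T': T → f T'
  Add: T' → c
  Add: T' → ε

No remaining common prefixes — done.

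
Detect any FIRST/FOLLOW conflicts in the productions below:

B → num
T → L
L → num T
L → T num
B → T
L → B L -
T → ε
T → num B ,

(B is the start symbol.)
Nullable non-terminals: B, T.
FIRST sets used below: FIRST(T) = { 'num', ε }, FIRST(L) = { 'num' }

B: nullable alternative(s) B → T; FOLLOW(B) = { $, ',', 'num' }
  B → num: FIRST \ {ε} = { 'num' } — overlaps FOLLOW(B) on { 'num' }: CONFLICT
  B → T: FIRST \ {ε} = { 'num' } — this is the only nullable alternative, skip

T: nullable alternative(s) T → ε; FOLLOW(T) = { $, ',', '-', 'num' }
  T → L: FIRST \ {ε} = { 'num' } — overlaps FOLLOW(T) on { 'num' }: CONFLICT
  T → ε: FIRST \ {ε} = { } — this is the only nullable alternative, skip
  T → num B ,: FIRST \ {ε} = { 'num' } — overlaps FOLLOW(T) on { 'num' }: CONFLICT

L has no nullable alternative, so no FIRST/FOLLOW check is needed there.

So the grammar has 3 FIRST/FOLLOW conflicts (marked CONFLICT above).

Answer: Yes. B → num with FOLLOW(B) on { 'num' }; T → L with FOLLOW(T) on { 'num' }; T → num B ',' with FOLLOW(T) on { 'num' }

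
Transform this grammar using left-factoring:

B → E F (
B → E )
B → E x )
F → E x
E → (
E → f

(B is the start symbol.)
Left-factoring transforms A → αβ₁ | αβ₂ into A → αA' and A' → β₁ | β₂
(α is the longest common prefix among the alternatives). Repeat until
no nonterminal has two alternatives with a common prefix.

Round 1: B has alternatives sharing prefix 'E'. Introduce B': B → E B'
  Add: B' → F (
  Add: B' → )
  Add: B' → x )

No remaining common prefixes — done.

Resulting grammar:
B → E B'
B' → F (
B' → )
B' → x )
F → E x
E → (
E → f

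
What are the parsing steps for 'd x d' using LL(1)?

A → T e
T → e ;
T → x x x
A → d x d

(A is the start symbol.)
LL(1) parsing maintains a stack (initially the start symbol over $) and the input. At each step: if the stack top is a terminal, match it against the current input token; if it is a non-terminal N, replace it with the RHS of M[N, lookahead] (the unique production whose predict set contains the lookahead).

Stack is shown with the top on the left.

Stack    Input    Action
------------------------
A $      d x d $  output A → d x d
d x d $  d x d $  match 'd'
x d $    x d $    match 'x'
d $      d $      match 'd'
$        $        accept

The string is accepted.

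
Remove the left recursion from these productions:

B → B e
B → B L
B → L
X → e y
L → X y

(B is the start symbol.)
B → L B'
B' → e B'
B' → L B'
B' → ε
X → e y
L → X y

B is directly left-recursive. The standard transformation for
  A → A α₁ | ... | A α_m | β₁ | ... | β_n
is
  A  → β₁ A' | ... | β_n A'
  A' → α₁ A' | ... | α_m A' | ε

B → L becomes B → L B'
B → B e becomes B' → e B'
B → B L becomes B' → L B'
Add B' → ε

Productions for other non-terminals are unchanged:
  X → e y
  L → X y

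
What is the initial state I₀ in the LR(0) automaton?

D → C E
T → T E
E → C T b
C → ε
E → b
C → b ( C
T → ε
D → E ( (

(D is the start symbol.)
{ [C → . b ( C], [C → .], [D → . C E], [D → . E ( (], [D' → . D], [E → . C T b], [E → . b] }

First, augment the grammar with D' → D
I₀ = CLOSURE({ [D' → . D] }):
  [D' → . D] has the dot before D: add [D → . C E], [D → . E ( (]
  [D → . C E] has the dot before C: add [C → .], [C → . b ( C]
  [D → . E ( (] has the dot before E: add [E → . C T b], [E → . b]
No further items can be added.

I₀ = { [C → . b ( C], [C → .], [D → . C E], [D → . E ( (], [D' → . D], [E → . C T b], [E → . b] }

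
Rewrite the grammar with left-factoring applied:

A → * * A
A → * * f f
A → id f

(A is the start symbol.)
Left-factoring transforms A → αβ₁ | αβ₂ into A → αA' and A' → β₁ | β₂
(α is the longest common prefix among the alternatives). Repeat until
no nonterminal has two alternatives with a common prefix.

Round 1: A has alternatives sharing prefix '* *'. Introduce A': A → * * A'
  Add: A' → A
  Add: A' → f f

No remaining common prefixes — done.

Resulting grammar:
A → * * A'
A' → A
A' → f f
A → id f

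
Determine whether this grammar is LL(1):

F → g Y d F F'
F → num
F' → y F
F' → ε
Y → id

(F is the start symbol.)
No. Predict set conflict for F': { 'y' }

A grammar is LL(1) if for each non-terminal N with multiple productions, the predict sets of those productions are pairwise disjoint, where PREDICT(N → α) = (FIRST(α) \ {ε}) ∪ (FOLLOW(N) if α ⇒* ε).

Relevant sets:
  FOLLOW(F') = { $, 'y' }

For F:
  PREDICT(F → g Y d F F') = { 'g' }
  PREDICT(F → num) = { 'num' }
For F':
  PREDICT(F' → y F) = { 'y' }
  PREDICT(F' → ε) = { $, 'y' }
Y has a single production, so nothing to check there.

Conflict found: Predict set conflict for F': { 'y' }
The grammar is NOT LL(1).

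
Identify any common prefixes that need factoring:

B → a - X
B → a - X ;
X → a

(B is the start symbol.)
Yes, B has productions with common prefix 'a - X'

Left-factoring is needed when two productions for the same non-terminal
share a common prefix on the right-hand side.

Productions for B:
  B → a - X
  B → a - X ;

Found common prefix 'a - X' in productions for B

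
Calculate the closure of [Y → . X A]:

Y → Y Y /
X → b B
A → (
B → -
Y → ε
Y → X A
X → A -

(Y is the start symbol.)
{ [A → . (], [X → . A -], [X → . b B], [Y → . X A] }

To compute CLOSURE, for each item [A → α.Bβ] where B is a non-terminal, add [B → .γ] for all productions B → γ; repeat for the newly added items until nothing changes.

Start with: [Y → . X A]
  [Y → . X A] has the dot before X: add [X → . b B], [X → . A -]
  [X → . A -] has the dot before A: add [A → . (]
No further items can be added.

CLOSURE = { [A → . (], [X → . A -], [X → . b B], [Y → . X A] }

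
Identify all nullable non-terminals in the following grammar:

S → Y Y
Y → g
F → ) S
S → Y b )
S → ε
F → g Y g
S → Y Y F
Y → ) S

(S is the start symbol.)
{ 'S' }

ε-productions: S → ε
So S is immediately nullable.
No further non-terminal can be added: every production for the remaining non-terminals contains a terminal or a non-nullable non-terminal.
Nullable = { 'S' }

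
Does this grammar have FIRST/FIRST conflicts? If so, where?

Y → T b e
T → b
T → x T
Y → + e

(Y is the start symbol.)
No FIRST/FIRST conflicts.

FIRST sets of the non-terminals at (or reachable through a nullable prefix from) the front of some alternative:
  FIRST(T) = { 'b', 'x' }

Productions for Y:
  Y → T b e: FIRST = { 'b', 'x' }
  Y → + e: FIRST = { '+' }
Productions for T:
  T → b: FIRST = { 'b' }
  T → x T: FIRST = { 'x' }

All alternatives of each non-terminal have pairwise disjoint FIRST sets.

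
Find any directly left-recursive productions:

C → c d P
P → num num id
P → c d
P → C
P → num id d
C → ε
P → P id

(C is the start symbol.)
Yes, P is left-recursive

C → c d P: starts with c
P → num num id: starts with num
P → c d: starts with c
P → C: starts with C
P → num id d: starts with num
C → ε: starts with ε
P → P id: LEFT RECURSIVE (starts with P)

The grammar has direct left recursion on: P.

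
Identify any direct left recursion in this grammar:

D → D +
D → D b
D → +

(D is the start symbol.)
Yes, D is left-recursive

Direct left recursion occurs when N → N α for some non-terminal N (the right-hand side begins with the left-hand side itself).

D → D +: LEFT RECURSIVE (starts with D)
D → D b: LEFT RECURSIVE (starts with D)
D → +: starts with '+'

The grammar has direct left recursion on: D.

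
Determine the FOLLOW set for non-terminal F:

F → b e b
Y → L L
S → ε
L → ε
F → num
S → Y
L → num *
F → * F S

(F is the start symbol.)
{ $, 'num' }

F is the start symbol, so $ ∈ FOLLOW(F).
In F → * F S: F is followed by S, add FIRST(S) \ {ε} = { 'num' }
  S is nullable, so FOLLOW(F) is also included — that is the set being defined, nothing new

Taking the union: FOLLOW(F) = { $, 'num' }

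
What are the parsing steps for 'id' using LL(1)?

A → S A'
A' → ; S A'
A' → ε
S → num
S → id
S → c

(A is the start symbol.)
Stack is shown with the top on the left.

Stack    Input  Action
----------------------
A $      id $   output A → S A'
S A' $   id $   output S → id
id A' $  id $   match 'id'
A' $     $      output A' → ε
$        $      accept

The string is accepted.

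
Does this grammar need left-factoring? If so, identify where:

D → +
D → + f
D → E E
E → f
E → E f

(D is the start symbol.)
Yes, D has productions with common prefix '+'

Left-factoring is needed when two productions for the same non-terminal
share a common prefix on the right-hand side.

Productions for D:
  D → +
  D → + f
  D → E E
Productions for E:
  E → f
  E → E f

Found common prefix '+' in productions for D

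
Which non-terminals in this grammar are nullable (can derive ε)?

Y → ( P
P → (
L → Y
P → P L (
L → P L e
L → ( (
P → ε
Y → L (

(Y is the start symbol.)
ε-productions: P → ε
So P is immediately nullable.
No further non-terminal can be added: every production for the remaining non-terminals contains a terminal or a non-nullable non-terminal.
Nullable = { 'P' }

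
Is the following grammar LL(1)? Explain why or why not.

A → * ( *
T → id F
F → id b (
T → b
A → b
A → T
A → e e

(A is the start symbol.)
No. Predict set conflict for A: { 'b' }

Relevant sets:
  FIRST(T) = { 'b', 'id' }

For A:
  PREDICT(A → '*' '(' '*') = { '*' }
  PREDICT(A → b) = { 'b' }
  PREDICT(A → T) = { 'b', 'id' }
  PREDICT(A → e e) = { 'e' }
For T:
  PREDICT(T → id F) = { 'id' }
  PREDICT(T → b) = { 'b' }
F has a single production, so nothing to check there.

Conflict found: Predict set conflict for A: { 'b' }
The grammar is NOT LL(1).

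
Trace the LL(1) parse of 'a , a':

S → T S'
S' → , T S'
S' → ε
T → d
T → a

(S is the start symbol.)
LL(1) parsing maintains a stack (initially the start symbol over $) and the input. At each step: if the stack top is a terminal, match it against the current input token; if it is a non-terminal N, replace it with the RHS of M[N, lookahead] (the unique production whose predict set contains the lookahead).

Stack is shown with the top on the left.

Stack     Input    Action
-------------------------
S $       a , a $  output S → T S'
T S' $    a , a $  output T → a
a S' $    a , a $  match 'a'
S' $      , a $    output S' → , T S'
, T S' $  , a $    match ','
T S' $    a $      output T → a
a S' $    a $      match 'a'
S' $      $        output S' → ε
$         $        accept

The string is accepted.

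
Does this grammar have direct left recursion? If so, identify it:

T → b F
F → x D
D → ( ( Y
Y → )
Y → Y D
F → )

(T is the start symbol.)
Yes, Y is left-recursive

Direct left recursion occurs when N → N α for some non-terminal N (the right-hand side begins with the left-hand side itself).

T → b F: starts with b
F → x D: starts with x
D → ( ( Y: starts with '('
Y → ): starts with ')'
Y → Y D: LEFT RECURSIVE (starts with Y)
F → ): starts with ')'

The grammar has direct left recursion on: Y.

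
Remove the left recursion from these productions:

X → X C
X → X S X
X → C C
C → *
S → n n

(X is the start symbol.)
X → C C X'
X' → C X'
X' → S X X'
X' → ε
C → *
S → n n

X is directly left-recursive. The standard transformation for
  A → A α₁ | ... | A α_m | β₁ | ... | β_n
is
  A  → β₁ A' | ... | β_n A'
  A' → α₁ A' | ... | α_m A' | ε

X → C C becomes X → C C X'
X → X C becomes X' → C X'
X → X S X becomes X' → S X X'
Add X' → ε

Productions for other non-terminals are unchanged:
  C → *
  S → n n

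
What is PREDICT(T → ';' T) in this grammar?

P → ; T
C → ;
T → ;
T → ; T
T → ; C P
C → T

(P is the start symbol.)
PREDICT(T → ';' T) = (FIRST(RHS) \ {ε}) ∪ (FOLLOW(T) if ε ∈ FIRST(RHS), i.e. RHS ⇒* ε)
FIRST(';' T) = { ';' }
ε ∉ FIRST(';' T), so FOLLOW(T) is not added.
PREDICT(T → ';' T) = { ';' }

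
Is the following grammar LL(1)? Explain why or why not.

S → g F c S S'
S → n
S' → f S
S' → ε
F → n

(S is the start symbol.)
No. Predict set conflict for S': { 'f' }

A grammar is LL(1) if for each non-terminal N with multiple productions, the predict sets of those productions are pairwise disjoint, where PREDICT(N → α) = (FIRST(α) \ {ε}) ∪ (FOLLOW(N) if α ⇒* ε).

Relevant sets:
  FOLLOW(S') = { $, 'f' }

For S:
  PREDICT(S → g F c S S') = { 'g' }
  PREDICT(S → n) = { 'n' }
For S':
  PREDICT(S' → f S) = { 'f' }
  PREDICT(S' → ε) = { $, 'f' }
F has a single production, so nothing to check there.

Conflict found: Predict set conflict for S': { 'f' }
The grammar is NOT LL(1).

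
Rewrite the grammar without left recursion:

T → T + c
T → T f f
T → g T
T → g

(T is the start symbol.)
T → g T T'
T → g T'
T' → + c T'
T' → f f T'
T' → ε

T is directly left-recursive. The standard transformation for
  A → A α₁ | ... | A α_m | β₁ | ... | β_n
is
  A  → β₁ A' | ... | β_n A'
  A' → α₁ A' | ... | α_m A' | ε

T → g T becomes T → g T T'
T → g becomes T → g T'
T → T + c becomes T' → + c T'
T → T f f becomes T' → f f T'
Add T' → ε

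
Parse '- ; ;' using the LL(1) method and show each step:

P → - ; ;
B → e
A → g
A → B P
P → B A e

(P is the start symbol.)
LL(1) parsing maintains a stack (initially the start symbol over $) and the input. At each step: if the stack top is a terminal, match it against the current input token; if it is a non-terminal N, replace it with the RHS of M[N, lookahead] (the unique production whose predict set contains the lookahead).

Stack is shown with the top on the left.

Stack    Input    Action
------------------------
P $      - ; ; $  output P → - ; ;
- ; ; $  - ; ; $  match '-'
; ; $    ; ; $    match ';'
; $      ; $      match ';'
$        $        accept

The string is accepted.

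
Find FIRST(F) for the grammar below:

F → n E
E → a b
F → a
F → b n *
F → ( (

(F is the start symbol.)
{ '(', 'a', 'b', 'n' }

From F → n E:
  - n is a terminal: add 'n' and stop
From F → a:
  - a is a terminal: add 'a' and stop
From F → b n *:
  - b is a terminal: add 'b' and stop
From F → ( (:
  - '(' is a terminal: add '(' and stop

Collecting: FIRST(F) = { '(', 'a', 'b', 'n' }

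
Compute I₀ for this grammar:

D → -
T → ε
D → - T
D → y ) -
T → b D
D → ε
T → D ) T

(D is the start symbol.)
First, augment the grammar with D' → D
I₀ = CLOSURE({ [D' → . D] }):
  [D' → . D] has the dot before D: add [D → . -], [D → . - T], [D → . y ) -], [D → .]
No further items can be added.

I₀ = { [D → . - T], [D → . -], [D → . y ) -], [D → .], [D' → . D] }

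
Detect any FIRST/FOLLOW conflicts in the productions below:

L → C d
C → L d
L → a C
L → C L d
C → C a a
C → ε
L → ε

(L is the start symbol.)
Yes. L → C d with FOLLOW(L) on { 'd' }; L → C L d with FOLLOW(L) on { 'd' }; C → L d with FOLLOW(C) on { 'a', 'd' }; C → C a a with FOLLOW(C) on { 'a', 'd' }

A FIRST/FOLLOW conflict occurs when a non-terminal N has a nullable alternative N → β (β ⇒* ε) and another alternative N → α with FIRST(α) ∩ FOLLOW(N) ≠ ∅: on such a lookahead the parser cannot decide between expanding α and letting N vanish via β.

Nullable non-terminals: C, L.
FIRST sets used below: FIRST(L) = { 'a', 'd', ε }, FIRST(C) = { 'a', 'd', ε }

C: nullable alternative(s) C → ε; FOLLOW(C) = { $, 'a', 'd' }
  C → L d: FIRST \ {ε} = { 'a', 'd' } — overlaps FOLLOW(C) on { 'a', 'd' }: CONFLICT
  C → C a a: FIRST \ {ε} = { 'a', 'd' } — overlaps FOLLOW(C) on { 'a', 'd' }: CONFLICT
  C → ε: FIRST \ {ε} = { } — this is the only nullable alternative, skip

L: nullable alternative(s) L → ε; FOLLOW(L) = { $, 'd' }
  L → C d: FIRST \ {ε} = { 'a', 'd' } — overlaps FOLLOW(L) on { 'd' }: CONFLICT
  L → a C: FIRST \ {ε} = { 'a' } — disjoint from FOLLOW(L)
  L → C L d: FIRST \ {ε} = { 'a', 'd' } — overlaps FOLLOW(L) on { 'd' }: CONFLICT
  L → ε: FIRST \ {ε} = { } — this is the only nullable alternative, skip

So the grammar has 4 FIRST/FOLLOW conflicts (marked CONFLICT above).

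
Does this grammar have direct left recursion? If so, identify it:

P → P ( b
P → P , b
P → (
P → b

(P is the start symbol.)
Yes, P is left-recursive

P → P ( b: LEFT RECURSIVE (starts with P)
P → P , b: LEFT RECURSIVE (starts with P)
P → (: starts with '('
P → b: starts with b

The grammar has direct left recursion on: P.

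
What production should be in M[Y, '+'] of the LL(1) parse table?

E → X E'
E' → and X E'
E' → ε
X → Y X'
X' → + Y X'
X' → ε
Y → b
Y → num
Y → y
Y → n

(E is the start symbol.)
To find M[Y, '+'], we find productions for Y where '+' is in the predict set (PREDICT(N → α) = (FIRST(α) \ {ε}) ∪ (FOLLOW(N) if α ⇒* ε)).

Y → b: PREDICT = { 'b' }
Y → num: PREDICT = { 'num' }
Y → y: PREDICT = { 'y' }
Y → n: PREDICT = { 'n' }

M[Y, '+'] is empty (no production applies)

Answer: Empty (error entry)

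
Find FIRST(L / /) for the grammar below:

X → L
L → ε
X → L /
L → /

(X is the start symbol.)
{ '/' }

FIRST sets of the non-terminals involved (from the grammar, by fixed-point iteration):
  FIRST(L) = { '/', ε }

To compute FIRST(L / /), process the symbols left to right:
Symbol L is a non-terminal. Add FIRST(L) \ {ε} = { '/' }
L is nullable (ε ∈ FIRST(L)), continue to the next symbol.
Symbol / is a terminal. Add '/' and stop.
FIRST(L / /) = { '/' }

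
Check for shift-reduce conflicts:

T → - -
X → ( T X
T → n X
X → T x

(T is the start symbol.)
A shift-reduce conflict occurs when an LR(0) state has both:
  - a complete (reduce) item [A → α .] (dot at the end), and
  - a shift item [B → β . c γ] (dot before a terminal).

Augment with T' → T and build the canonical LR(0) collection (I0 = CLOSURE({[T' → . T]}), then GOTO on every symbol after a dot until no new states appear). It has 11 states:
  I0: { [T → . - -], [T → . n X], [T' → . T] }  — shift
  I1: { [T → - . -] }  — shift
  I2: { [T' → T .] }  — accept
  I3: { [T → . - -], [T → . n X], [T → n . X], [X → . ( T X], [X → . T x] }  — shift
  I4: { [T → . - -], [T → . n X], [X → ( . T X] }  — shift
  I5: { [X → T . x] }  — shift
  I6: { [T → n X .] }  — reduce
  I7: { [X → T x .] }  — reduce
  I8: { [T → . - -], [T → . n X], [X → ( T . X], [X → . ( T X], [X → . T x] }  — shift
  I9: { [X → ( T X .] }  — reduce
  I10: { [T → - - .] }  — reduce

No state contains both a complete item and a shift item.

Answer: No shift-reduce conflicts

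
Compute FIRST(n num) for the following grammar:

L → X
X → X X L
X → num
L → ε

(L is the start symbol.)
{ 'n' }

To compute FIRST(n num), process the symbols left to right:
Symbol n is a terminal. Add 'n' and stop.
FIRST(n num) = { 'n' }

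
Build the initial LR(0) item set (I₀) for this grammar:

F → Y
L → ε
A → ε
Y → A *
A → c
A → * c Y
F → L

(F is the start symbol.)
{ [A → . * c Y], [A → . c], [A → .], [F → . L], [F → . Y], [F' → . F], [L → .], [Y → . A *] }

First, augment the grammar with F' → F
I₀ = CLOSURE({ [F' → . F] }):
  [F' → . F] has the dot before F: add [F → . Y], [F → . L]
  [F → . Y] has the dot before Y: add [Y → . A *]
  [F → . L] has the dot before L: add [L → .]
  [Y → . A *] has the dot before A: add [A → .], [A → . c], [A → . * c Y]
No further items can be added.

I₀ = { [A → . * c Y], [A → . c], [A → .], [F → . L], [F → . Y], [F' → . F], [L → .], [Y → . A *] }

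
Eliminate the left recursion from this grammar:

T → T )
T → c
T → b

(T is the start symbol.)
T is directly left-recursive. The standard transformation for
  A → A α₁ | ... | A α_m | β₁ | ... | β_n
is
  A  → β₁ A' | ... | β_n A'
  A' → α₁ A' | ... | α_m A' | ε

T → c becomes T → c T'
T → b becomes T → b T'
T → T ) becomes T' → ) T'
Add T' → ε

Resulting grammar:
T → c T'
T → b T'
T' → ) T'
T' → ε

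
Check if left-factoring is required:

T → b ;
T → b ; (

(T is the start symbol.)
Yes, T has productions with common prefix 'b ;'

Left-factoring is needed when two productions for the same non-terminal
share a common prefix on the right-hand side.

Productions for T:
  T → b ;
  T → b ; (

Found common prefix 'b ;' in productions for T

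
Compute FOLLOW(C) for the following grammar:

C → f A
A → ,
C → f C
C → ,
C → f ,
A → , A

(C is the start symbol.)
To compute FOLLOW(C), find every occurrence of C on a right-hand side N → α C β: add FIRST(β) \ {ε}, and if β is empty or nullable also add FOLLOW(N). Iterate to a fixed point.

C is the start symbol, so $ ∈ FOLLOW(C).
In C → f C: C is at the end; this adds FOLLOW(C) to itself — nothing new

Taking the union: FOLLOW(C) = { $ }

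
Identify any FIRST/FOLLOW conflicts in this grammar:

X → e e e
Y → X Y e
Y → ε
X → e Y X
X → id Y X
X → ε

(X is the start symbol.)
Nullable non-terminals: X, Y.
FIRST sets used below: FIRST(X) = { 'e', 'id', ε }, FIRST(Y) = { 'e', 'id', ε }

X: nullable alternative(s) X → ε; FOLLOW(X) = { $, 'e', 'id' }
  X → e e e: FIRST \ {ε} = { 'e' } — overlaps FOLLOW(X) on { 'e' }: CONFLICT
  X → e Y X: FIRST \ {ε} = { 'e' } — overlaps FOLLOW(X) on { 'e' }: CONFLICT
  X → id Y X: FIRST \ {ε} = { 'id' } — overlaps FOLLOW(X) on { 'id' }: CONFLICT
  X → ε: FIRST \ {ε} = { } — this is the only nullable alternative, skip

Y: nullable alternative(s) Y → ε; FOLLOW(Y) = { $, 'e', 'id' }
  Y → X Y e: FIRST \ {ε} = { 'e', 'id' } — overlaps FOLLOW(Y) on { 'e', 'id' }: CONFLICT
  Y → ε: FIRST \ {ε} = { } — this is the only nullable alternative, skip

So the grammar has 4 FIRST/FOLLOW conflicts (marked CONFLICT above).

Answer: Yes. X → e e e with FOLLOW(X) on { 'e' }; X → e Y X with FOLLOW(X) on { 'e' }; X → id Y X with FOLLOW(X) on { 'id' }; Y → X Y e with FOLLOW(Y) on { 'e', 'id' }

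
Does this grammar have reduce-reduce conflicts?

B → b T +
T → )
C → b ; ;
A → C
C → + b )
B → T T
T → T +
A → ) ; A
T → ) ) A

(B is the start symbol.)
Yes — I6: [B → b T + .] vs [T → T + .]

Augment with B' → B and build the canonical LR(0) collection (I0 = CLOSURE({[B' → . B]}), then GOTO on every symbol after a dot until no new states appear). It has 21 states:
  I0: { [B → . T T], [B → . b T +], [B' → . B], [T → . ) ) A], [T → . )], [T → . T +] }  — shift
  I1: { [T → ) . ) A], [T → ) .] }  — shift, reduce
  I2: { [B' → B .] }  — accept
  I3: { [B → T . T], [T → . ) ) A], [T → . )], [T → . T +], [T → T . +] }  — shift
  I4: { [B → b . T +], [T → . ) ) A], [T → . )], [T → . T +] }  — shift
  I5: { [B → b T . +], [T → T . +] }  — shift
  I6: { [B → b T + .], [T → T + .] }  — 2 reduces
  I7: { [T → T + .] }  — reduce
  I8: { [B → T T .], [T → T . +] }  — shift, reduce
  I9: { [A → . ) ; A], [A → . C], [C → . + b )], [C → . b ; ;], [T → ) ) . A] }  — shift
  I10: { [A → ) . ; A] }  — shift
  I11: { [C → + . b )] }  — shift
  I12: { [T → ) ) A .] }  — reduce
  I13: { [A → C .] }  — reduce
  I14: { [C → b . ; ;] }  — shift
  I15: { [C → b ; . ;] }  — shift
  I16: { [C → b ; ; .] }  — reduce
  I17: { [C → + b . )] }  — shift
  I18: { [C → + b ) .] }  — reduce
  I19: { [A → ) ; . A], [A → . ) ; A], [A → . C], [C → . + b )], [C → . b ; ;] }  — shift
  I20: { [A → ) ; A .] }  — reduce

I6 contains complete items [B → b T + .], [T → T + .] — reduce-reduce conflict.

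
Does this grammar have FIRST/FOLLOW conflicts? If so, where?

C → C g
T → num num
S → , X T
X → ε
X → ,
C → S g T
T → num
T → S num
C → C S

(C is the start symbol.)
Yes. X → ',' with FOLLOW(X) on { ',' }

Nullable non-terminals: X.

X: nullable alternative(s) X → ε; FOLLOW(X) = { ',', 'num' }
  X → ε: FIRST \ {ε} = { } — this is the only nullable alternative, skip
  X → ,: FIRST \ {ε} = { ',' } — overlaps FOLLOW(X) on { ',' }: CONFLICT

C, S, T have no nullable alternative, so no FIRST/FOLLOW check is needed there.

So the grammar has 1 FIRST/FOLLOW conflict (marked CONFLICT above).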